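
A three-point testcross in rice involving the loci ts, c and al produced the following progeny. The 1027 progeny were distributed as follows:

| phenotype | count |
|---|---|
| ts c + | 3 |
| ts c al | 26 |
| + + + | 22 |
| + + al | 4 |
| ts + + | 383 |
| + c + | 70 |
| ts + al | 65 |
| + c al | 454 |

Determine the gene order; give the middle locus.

c

The two most frequent reciprocal classes, ts + + and + c al, are the parental types, so the F1 was ts + + / + c al.
The two rarest classes, ts c + and + + al, are the double crossovers. Comparing them with the parentals, only the c allele has switched, so c is the middle locus and the order is al – c – ts.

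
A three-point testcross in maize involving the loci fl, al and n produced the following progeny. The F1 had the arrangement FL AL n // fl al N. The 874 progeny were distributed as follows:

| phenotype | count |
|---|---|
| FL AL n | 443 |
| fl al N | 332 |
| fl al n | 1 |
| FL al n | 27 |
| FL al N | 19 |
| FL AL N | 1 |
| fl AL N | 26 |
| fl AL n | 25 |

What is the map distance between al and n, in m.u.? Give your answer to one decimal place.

The two rarest classes, FL AL N and fl al n, are the double crossovers. Comparing them with the parentals, only the n allele has switched, so n is the middle locus and the order is fl – n – al.
Crossovers in the n–al interval produce the single-crossover classes FL al n and fl AL N (27 + 26 = 53) plus the double crossovers (2).
RF(n–al) = (53 + 2) / 874 = 55/874 = 0.0629 → 6.3 m.u.

6.3 m.u.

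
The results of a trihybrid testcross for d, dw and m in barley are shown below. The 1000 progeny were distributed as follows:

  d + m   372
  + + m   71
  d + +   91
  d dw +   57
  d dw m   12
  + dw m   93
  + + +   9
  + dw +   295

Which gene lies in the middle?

dw

The two most frequent reciprocal classes, d + m and + dw +, are the parental types, so the F1 was d + m / + dw +.
The two rarest classes, d dw m and + + +, are the double crossovers. Comparing them with the parentals, only the dw allele has switched, so dw is the middle locus and the order is d – dw – m.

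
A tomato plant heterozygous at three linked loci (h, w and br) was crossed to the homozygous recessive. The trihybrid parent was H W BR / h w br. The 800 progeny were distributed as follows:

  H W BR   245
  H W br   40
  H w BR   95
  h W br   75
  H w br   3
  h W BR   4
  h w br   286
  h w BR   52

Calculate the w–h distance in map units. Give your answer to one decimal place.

22.1 map units

The two rarest classes, h W BR and H w br, are the double crossovers. Comparing them with the parentals, only the h allele has switched, so h is the middle locus and the order is w – h – br.
Crossovers in the w–h interval produce the single-crossover classes H w BR and h W br (95 + 75 = 170) plus the double crossovers (7).
RF(w–h) = (170 + 7) / 800 = 177/800 = 0.2213 → 22.1 map units.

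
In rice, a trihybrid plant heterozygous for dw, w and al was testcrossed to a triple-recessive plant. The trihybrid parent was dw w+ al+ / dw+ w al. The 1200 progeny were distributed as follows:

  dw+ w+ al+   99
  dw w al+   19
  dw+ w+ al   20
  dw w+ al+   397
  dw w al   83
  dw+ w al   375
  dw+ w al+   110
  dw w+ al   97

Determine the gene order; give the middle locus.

w

The two rarest classes, dw w al+ and dw+ w+ al, are the double crossovers. Comparing them with the parentals, only the w allele has switched, so w is the middle locus and the order is dw – w – al.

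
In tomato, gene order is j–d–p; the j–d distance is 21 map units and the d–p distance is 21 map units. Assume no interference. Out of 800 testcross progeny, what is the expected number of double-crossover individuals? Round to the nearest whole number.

Map distances give recombination frequencies of 0.210 and 0.210 for the two intervals.
With no interference, expected double-crossover frequency = 0.210 × 0.210 = 0.04410.
Expected number = 0.04410 × 800 = 35.28 ≈ 35.

35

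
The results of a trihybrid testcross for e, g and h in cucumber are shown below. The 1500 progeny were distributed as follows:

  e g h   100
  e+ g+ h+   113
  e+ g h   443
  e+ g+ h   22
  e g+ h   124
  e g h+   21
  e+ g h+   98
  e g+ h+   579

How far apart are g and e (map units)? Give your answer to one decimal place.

17.1 map units

The two most frequent reciprocal classes, e+ g h and e g+ h+, are the parental types, so the F1 was e+ g h / e g+ h+.
The two rarest classes, e+ g+ h and e g h+, are the double crossovers. Comparing them with the parentals, only the g allele has switched, so g is the middle locus and the order is h – g – e.
Crossovers in the g–e interval produce the single-crossover classes e g h and e+ g+ h+ (100 + 113 = 213) plus the double crossovers (43).
RF(g–e) = (213 + 43) / 1500 = 256/1500 = 0.1707 → 17.1 map units.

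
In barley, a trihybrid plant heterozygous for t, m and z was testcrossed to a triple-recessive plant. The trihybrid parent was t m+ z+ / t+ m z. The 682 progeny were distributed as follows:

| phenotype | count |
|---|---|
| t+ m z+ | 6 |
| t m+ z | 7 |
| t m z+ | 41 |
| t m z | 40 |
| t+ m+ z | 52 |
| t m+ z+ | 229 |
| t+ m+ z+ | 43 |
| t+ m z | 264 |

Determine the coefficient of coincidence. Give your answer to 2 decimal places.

0.87

The two rarest classes, t m+ z and t+ m z+, are the double crossovers. Comparing them with the parentals, only the z allele has switched, so z is the middle locus and the order is m – z – t.
m–z: (93 + 13)/682 = 0.1554; z–t: (83 + 13)/682 = 0.1408.
Expected DCO frequency = 0.1554 × 0.1408 ≈ 0.02188; observed = 13/682 ≈ 0.01906.
Coefficient of coincidence = 0.01906/0.02188 ≈ 0.87.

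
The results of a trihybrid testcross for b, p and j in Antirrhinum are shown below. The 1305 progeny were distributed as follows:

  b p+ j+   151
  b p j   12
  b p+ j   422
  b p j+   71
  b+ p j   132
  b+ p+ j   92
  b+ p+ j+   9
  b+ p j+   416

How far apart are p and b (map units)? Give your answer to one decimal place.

The two most frequent reciprocal classes, b+ p j+ and b p+ j, are the parental types, so the F1 was b+ p j+ / b p+ j.
The two rarest classes, b+ p+ j+ and b p j, are the double crossovers. Comparing them with the parentals, only the p allele has switched, so p is the middle locus and the order is b – p – j.
Crossovers in the b–p interval produce the single-crossover classes b p j+ and b+ p+ j (71 + 92 = 163) plus the double crossovers (21).
RF(b–p) = (163 + 21) / 1305 = 184/1305 = 0.1410 → 14.1 map units.

14.1 map units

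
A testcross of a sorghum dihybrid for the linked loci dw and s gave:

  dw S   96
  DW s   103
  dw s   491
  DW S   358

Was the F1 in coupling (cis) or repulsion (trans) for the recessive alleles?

The two most frequent classes are DW S (358) and dw s (491); these are the parental (non-recombinant) types.
So the F1 carried DW S on one chromosome and dw s on the other — the recessive alleles are on the same chromosome (cis / coupling).

cis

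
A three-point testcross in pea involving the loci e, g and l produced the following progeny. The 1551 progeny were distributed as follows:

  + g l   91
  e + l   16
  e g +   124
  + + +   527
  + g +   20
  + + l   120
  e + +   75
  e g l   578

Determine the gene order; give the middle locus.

g

The two most frequent reciprocal classes, + + + and e g l, are the parental types, so the F1 was + + + / e g l.
The two rarest classes, + g + and e + l, are the double crossovers. Comparing them with the parentals, only the g allele has switched, so g is the middle locus and the order is e – g – l.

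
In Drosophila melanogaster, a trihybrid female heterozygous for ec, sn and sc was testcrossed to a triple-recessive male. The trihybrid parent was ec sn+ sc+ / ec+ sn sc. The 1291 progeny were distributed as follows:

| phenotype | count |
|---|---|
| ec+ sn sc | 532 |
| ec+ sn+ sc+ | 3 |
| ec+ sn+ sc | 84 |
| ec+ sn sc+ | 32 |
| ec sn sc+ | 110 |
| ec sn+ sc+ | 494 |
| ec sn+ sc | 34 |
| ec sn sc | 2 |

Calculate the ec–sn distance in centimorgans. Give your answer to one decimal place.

The two rarest classes, ec+ sn+ sc+ and ec sn sc, are the double crossovers. Comparing them with the parentals, only the ec allele has switched, so ec is the middle locus and the order is sc – ec – sn.
Crossovers in the ec–sn interval produce the single-crossover classes ec sn sc+ and ec+ sn+ sc (110 + 84 = 194) plus the double crossovers (5).
RF(ec–sn) = (194 + 5) / 1291 = 199/1291 = 0.1541 → 15.4 centimorgans.

15.4 centimorgans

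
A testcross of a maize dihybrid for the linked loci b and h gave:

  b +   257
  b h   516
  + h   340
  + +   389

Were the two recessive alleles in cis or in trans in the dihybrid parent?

cis

The two most frequent classes are + + (389) and b h (516); these are the parental (non-recombinant) types.
So the F1 carried + + on one chromosome and b h on the other — the recessive alleles are on the same chromosome (cis / coupling).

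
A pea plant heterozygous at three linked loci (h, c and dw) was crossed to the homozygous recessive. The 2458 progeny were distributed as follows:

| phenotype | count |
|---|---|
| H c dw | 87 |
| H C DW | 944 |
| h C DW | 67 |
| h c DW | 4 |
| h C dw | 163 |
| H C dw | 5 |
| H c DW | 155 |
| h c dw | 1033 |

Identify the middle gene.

The two most frequent reciprocal classes, h c dw and H C DW, are the parental types, so the F1 was h c dw / H C DW.
The two rarest classes, h c DW and H C dw, are the double crossovers. Comparing them with the parentals, only the dw allele has switched, so dw is the middle locus and the order is h – dw – c.

dw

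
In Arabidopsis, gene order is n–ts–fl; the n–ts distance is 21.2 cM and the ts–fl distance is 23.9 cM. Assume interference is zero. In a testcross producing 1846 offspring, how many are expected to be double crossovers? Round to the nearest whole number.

Map distances give recombination frequencies of 0.212 and 0.239 for the two intervals.
With no interference, expected double-crossover frequency = 0.212 × 0.239 = 0.05067.
Expected number = 0.05067 × 1846 = 93.53 ≈ 94.

94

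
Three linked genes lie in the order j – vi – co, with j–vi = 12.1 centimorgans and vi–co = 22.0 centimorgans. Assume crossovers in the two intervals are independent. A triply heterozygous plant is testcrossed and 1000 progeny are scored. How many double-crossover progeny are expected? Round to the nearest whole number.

27

Map distances give recombination frequencies of 0.121 and 0.220 for the two intervals.
With no interference, expected double-crossover frequency = 0.121 × 0.220 = 0.02662.
Expected number = 0.02662 × 1000 = 26.62 ≈ 27.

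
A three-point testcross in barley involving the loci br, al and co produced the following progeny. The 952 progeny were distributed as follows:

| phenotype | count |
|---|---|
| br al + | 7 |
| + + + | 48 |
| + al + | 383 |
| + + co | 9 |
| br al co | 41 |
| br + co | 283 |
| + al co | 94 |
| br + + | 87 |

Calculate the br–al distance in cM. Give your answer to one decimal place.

11.0 cM

The two most frequent reciprocal classes, + al + and br + co, are the parental types, so the F1 was + al + / br + co.
The two rarest classes, br al + and + + co, are the double crossovers. Comparing them with the parentals, only the br allele has switched, so br is the middle locus and the order is co – br – al.
Crossovers in the br–al interval produce the single-crossover classes + + + and br al co (48 + 41 = 89) plus the double crossovers (16).
RF(br–al) = (89 + 16) / 952 = 105/952 = 0.1103 → 11.0 cM.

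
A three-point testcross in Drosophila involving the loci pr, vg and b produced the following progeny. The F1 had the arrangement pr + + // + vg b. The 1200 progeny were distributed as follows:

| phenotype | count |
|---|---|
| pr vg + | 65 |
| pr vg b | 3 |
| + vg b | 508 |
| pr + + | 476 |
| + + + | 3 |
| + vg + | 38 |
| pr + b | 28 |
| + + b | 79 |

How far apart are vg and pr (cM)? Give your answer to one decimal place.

The two rarest classes, + + + and pr vg b, are the double crossovers. Comparing them with the parentals, only the pr allele has switched, so pr is the middle locus and the order is b – pr – vg.
Crossovers in the pr–vg interval produce the single-crossover classes pr vg + and + + b (65 + 79 = 144) plus the double crossovers (6).
RF(pr–vg) = (144 + 6) / 1200 = 150/1200 = 0.1250 → 12.5 cM.

12.5 cM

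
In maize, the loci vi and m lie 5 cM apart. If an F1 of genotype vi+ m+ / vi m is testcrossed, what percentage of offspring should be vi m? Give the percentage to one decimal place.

A map distance of 5 cM corresponds to a recombination frequency of 0.050.
The F1 is vi+ m+ / vi m, so vi m is a parental gamete class with expected frequency (1 − r)/2 = 0.950/2 = 0.4750.
That is 0.4750 = 47.5% of the progeny.

47.5%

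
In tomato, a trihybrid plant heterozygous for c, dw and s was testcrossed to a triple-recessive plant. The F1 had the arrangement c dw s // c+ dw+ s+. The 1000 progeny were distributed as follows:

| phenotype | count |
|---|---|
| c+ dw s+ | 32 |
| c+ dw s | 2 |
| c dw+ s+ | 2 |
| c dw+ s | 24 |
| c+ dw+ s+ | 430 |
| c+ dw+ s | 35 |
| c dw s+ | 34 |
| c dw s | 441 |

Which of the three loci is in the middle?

The two rarest classes, c+ dw s and c dw+ s+, are the double crossovers. Comparing them with the parentals, only the c allele has switched, so c is the middle locus and the order is dw – c – s.

c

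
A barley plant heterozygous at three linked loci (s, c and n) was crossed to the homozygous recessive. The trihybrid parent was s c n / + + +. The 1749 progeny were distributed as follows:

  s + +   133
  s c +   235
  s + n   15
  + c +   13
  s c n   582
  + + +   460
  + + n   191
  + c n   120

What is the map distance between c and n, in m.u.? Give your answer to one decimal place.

26.0 m.u.

The two rarest classes, s + n and + c +, are the double crossovers. Comparing them with the parentals, only the c allele has switched, so c is the middle locus and the order is s – c – n.
Crossovers in the c–n interval produce the single-crossover classes s c + and + + n (235 + 191 = 426) plus the double crossovers (28).
RF(c–n) = (426 + 28) / 1749 = 454/1749 = 0.2596 → 26.0 m.u.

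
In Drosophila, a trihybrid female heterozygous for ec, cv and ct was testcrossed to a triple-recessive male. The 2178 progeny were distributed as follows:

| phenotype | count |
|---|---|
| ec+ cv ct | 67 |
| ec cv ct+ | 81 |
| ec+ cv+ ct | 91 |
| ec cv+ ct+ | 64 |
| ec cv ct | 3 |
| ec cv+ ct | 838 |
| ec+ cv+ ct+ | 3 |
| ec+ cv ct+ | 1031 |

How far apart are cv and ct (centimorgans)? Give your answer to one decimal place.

6.3 centimorgans

The two most frequent reciprocal classes, ec cv+ ct and ec+ cv ct+, are the parental types, so the F1 was ec cv+ ct / ec+ cv ct+.
The two rarest classes, ec cv ct and ec+ cv+ ct+, are the double crossovers. Comparing them with the parentals, only the cv allele has switched, so cv is the middle locus and the order is ct – cv – ec.
Crossovers in the ct–cv interval produce the single-crossover classes ec cv+ ct+ and ec+ cv ct (64 + 67 = 131) plus the double crossovers (6).
RF(ct–cv) = (131 + 6) / 2178 = 137/2178 = 0.0629 → 6.3 centimorgans.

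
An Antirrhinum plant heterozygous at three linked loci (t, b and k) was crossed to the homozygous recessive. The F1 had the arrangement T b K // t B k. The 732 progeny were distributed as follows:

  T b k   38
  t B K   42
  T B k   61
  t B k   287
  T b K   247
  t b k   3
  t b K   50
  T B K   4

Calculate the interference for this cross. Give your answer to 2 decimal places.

0.50

The two rarest classes, T B K and t b k, are the double crossovers. Comparing them with the parentals, only the b allele has switched, so b is the middle locus and the order is k – b – t.
k–b: (80 + 7)/732 = 0.1189; b–t: (111 + 7)/732 = 0.1612.
Expected DCO frequency = 0.1189 × 0.1612 ≈ 0.01917; observed = 7/732 ≈ 0.00956.
Coefficient of coincidence = 0.00956/0.01917 ≈ 0.50; interference = 1 − 0.50 = 0.50.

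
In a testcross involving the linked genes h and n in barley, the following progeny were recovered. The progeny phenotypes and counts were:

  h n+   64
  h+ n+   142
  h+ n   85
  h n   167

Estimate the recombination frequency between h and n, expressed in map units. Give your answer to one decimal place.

The two most frequent classes, h+ n+ (142) and h n (167), are the parental types, so the F1 was h+ n+ / h n.
The recombinant classes are h+ n and h n+: 85 + 64 = 149.
Recombination frequency = 149/458 = 0.3253 ≈ 32.5%, i.e. 32.5 map units.

32.5 map units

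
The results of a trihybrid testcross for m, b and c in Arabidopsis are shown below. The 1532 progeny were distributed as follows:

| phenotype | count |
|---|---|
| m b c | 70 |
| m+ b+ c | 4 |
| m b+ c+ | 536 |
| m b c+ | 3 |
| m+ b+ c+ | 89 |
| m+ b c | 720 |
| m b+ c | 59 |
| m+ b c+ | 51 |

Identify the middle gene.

b

The two most frequent reciprocal classes, m+ b c and m b+ c+, are the parental types, so the F1 was m+ b c / m b+ c+.
The two rarest classes, m+ b+ c and m b c+, are the double crossovers. Comparing them with the parentals, only the b allele has switched, so b is the middle locus and the order is m – b – c.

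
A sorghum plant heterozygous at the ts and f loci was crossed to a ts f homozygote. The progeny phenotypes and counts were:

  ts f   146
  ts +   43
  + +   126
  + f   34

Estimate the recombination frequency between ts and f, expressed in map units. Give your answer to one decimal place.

The two most frequent classes, + + (126) and ts f (146), are the parental types, so the F1 was + + / ts f.
The recombinant classes are + f and ts +: 34 + 43 = 77.
Recombination frequency = 77/349 = 0.2206 ≈ 22.1%, i.e. 22.1 map units.

22.1 map units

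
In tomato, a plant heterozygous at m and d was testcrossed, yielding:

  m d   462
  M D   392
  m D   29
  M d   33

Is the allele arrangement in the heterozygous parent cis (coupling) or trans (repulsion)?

The two most frequent classes are M D (392) and m d (462); these are the parental (non-recombinant) types.
So the F1 carried M D on one chromosome and m d on the other — the recessive alleles are on the same chromosome (cis / coupling).

cis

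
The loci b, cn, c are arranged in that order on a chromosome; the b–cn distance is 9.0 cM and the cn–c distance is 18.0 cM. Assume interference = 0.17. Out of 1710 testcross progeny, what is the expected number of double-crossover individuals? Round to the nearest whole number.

Map distances give recombination frequencies of 0.090 and 0.180 for the two intervals.
With interference 0.17 (so coincidence = 0.83), expected double-crossover frequency = 0.090 × 0.180 × 0.83 = 0.01345.
Expected number = 0.01345 × 1710 = 22.99 ≈ 23.

23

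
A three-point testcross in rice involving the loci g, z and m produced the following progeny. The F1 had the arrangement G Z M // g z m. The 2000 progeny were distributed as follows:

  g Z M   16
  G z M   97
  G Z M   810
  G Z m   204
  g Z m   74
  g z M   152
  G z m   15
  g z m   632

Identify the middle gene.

The two rarest classes, g Z M and G z m, are the double crossovers. Comparing them with the parentals, only the g allele has switched, so g is the middle locus and the order is z – g – m.

g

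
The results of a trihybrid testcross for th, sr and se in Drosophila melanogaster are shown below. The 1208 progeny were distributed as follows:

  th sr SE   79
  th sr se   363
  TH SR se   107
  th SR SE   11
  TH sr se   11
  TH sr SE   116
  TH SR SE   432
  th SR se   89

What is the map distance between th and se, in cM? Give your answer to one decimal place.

The two most frequent reciprocal classes, th sr se and TH SR SE, are the parental types, so the F1 was th sr se / TH SR SE.
The two rarest classes, TH sr se and th SR SE, are the double crossovers. Comparing them with the parentals, only the th allele has switched, so th is the middle locus and the order is sr – th – se.
Crossovers in the th–se interval produce the single-crossover classes th sr SE and TH SR se (79 + 107 = 186) plus the double crossovers (22).
RF(th–se) = (186 + 22) / 1208 = 208/1208 = 0.1722 → 17.2 cM.

17.2 cM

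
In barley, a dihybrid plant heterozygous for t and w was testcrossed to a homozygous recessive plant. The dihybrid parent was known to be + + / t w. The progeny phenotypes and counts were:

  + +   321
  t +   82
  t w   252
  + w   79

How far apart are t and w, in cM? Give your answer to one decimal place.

21.9 cM

The recombinant classes are + w and t +: 79 + 82 = 161.
Recombination frequency = 161/734 = 0.2193 ≈ 21.9%, i.e. 21.9 cM.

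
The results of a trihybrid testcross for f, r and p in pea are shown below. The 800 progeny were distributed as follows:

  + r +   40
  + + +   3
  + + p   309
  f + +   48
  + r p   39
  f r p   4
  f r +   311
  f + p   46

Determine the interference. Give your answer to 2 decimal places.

The two most frequent reciprocal classes, f r + and + + p, are the parental types, so the F1 was f r + / + + p.
The two rarest classes, f r p and + + +, are the double crossovers. Comparing them with the parentals, only the p allele has switched, so p is the middle locus and the order is r – p – f.
r–p: (87 + 7)/800 = 0.1175; p–f: (86 + 7)/800 = 0.1163.
Expected DCO frequency = 0.1175 × 0.1163 ≈ 0.01367; observed = 7/800 ≈ 0.00875.
Coefficient of coincidence = 0.00875/0.01367 ≈ 0.64; interference = 1 − 0.64 = 0.36.

0.36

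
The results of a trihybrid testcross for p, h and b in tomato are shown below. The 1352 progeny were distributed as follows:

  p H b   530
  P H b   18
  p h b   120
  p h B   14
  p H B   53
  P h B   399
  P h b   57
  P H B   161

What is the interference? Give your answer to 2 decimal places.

0.03

The two most frequent reciprocal classes, p H b and P h B, are the parental types, so the F1 was p H b / P h B.
The two rarest classes, P H b and p h B, are the double crossovers. Comparing them with the parentals, only the p allele has switched, so p is the middle locus and the order is b – p – h.
b–p: (110 + 32)/1352 = 0.1050; p–h: (281 + 32)/1352 = 0.2315.
Expected DCO frequency = 0.1050 × 0.2315 ≈ 0.02431; observed = 32/1352 ≈ 0.02367.
Coefficient of coincidence = 0.02367/0.02431 ≈ 0.97; interference = 1 − 0.97 = 0.03.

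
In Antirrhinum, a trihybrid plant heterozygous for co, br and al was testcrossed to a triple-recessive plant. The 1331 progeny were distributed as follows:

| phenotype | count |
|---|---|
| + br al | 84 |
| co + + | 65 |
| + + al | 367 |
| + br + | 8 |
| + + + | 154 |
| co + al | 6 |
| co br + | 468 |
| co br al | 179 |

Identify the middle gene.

co

The two most frequent reciprocal classes, co br + and + + al, are the parental types, so the F1 was co br + / + + al.
The two rarest classes, + br + and co + al, are the double crossovers. Comparing them with the parentals, only the co allele has switched, so co is the middle locus and the order is br – co – al.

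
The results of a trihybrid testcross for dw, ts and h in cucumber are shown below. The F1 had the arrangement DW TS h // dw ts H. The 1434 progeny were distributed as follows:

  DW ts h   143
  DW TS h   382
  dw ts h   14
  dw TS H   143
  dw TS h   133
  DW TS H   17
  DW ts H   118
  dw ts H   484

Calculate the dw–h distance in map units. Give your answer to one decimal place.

The two rarest classes, DW TS H and dw ts h, are the double crossovers. Comparing them with the parentals, only the h allele has switched, so h is the middle locus and the order is ts – h – dw.
Crossovers in the h–dw interval produce the single-crossover classes dw TS h and DW ts H (133 + 118 = 251) plus the double crossovers (31).
RF(h–dw) = (251 + 31) / 1434 = 282/1434 = 0.1967 → 19.7 map units.

19.7 map units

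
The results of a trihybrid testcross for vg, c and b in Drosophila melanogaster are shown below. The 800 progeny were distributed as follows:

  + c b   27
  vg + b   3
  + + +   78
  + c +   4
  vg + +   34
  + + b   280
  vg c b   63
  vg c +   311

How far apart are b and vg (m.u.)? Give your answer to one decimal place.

The two most frequent reciprocal classes, + + b and vg c +, are the parental types, so the F1 was + + b / vg c +.
The two rarest classes, vg + b and + c +, are the double crossovers. Comparing them with the parentals, only the vg allele has switched, so vg is the middle locus and the order is c – vg – b.
Crossovers in the vg–b interval produce the single-crossover classes + + + and vg c b (78 + 63 = 141) plus the double crossovers (7).
RF(vg–b) = (141 + 7) / 800 = 148/800 = 0.1850 → 18.5 m.u.

18.5 m.u.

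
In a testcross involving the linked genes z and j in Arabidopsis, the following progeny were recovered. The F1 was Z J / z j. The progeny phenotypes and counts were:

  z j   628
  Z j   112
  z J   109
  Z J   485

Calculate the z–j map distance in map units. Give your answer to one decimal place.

The recombinant classes are Z j and z J: 112 + 109 = 221.
Recombination frequency = 221/1334 = 0.1657 ≈ 16.6%, i.e. 16.6 map units.

16.6 map units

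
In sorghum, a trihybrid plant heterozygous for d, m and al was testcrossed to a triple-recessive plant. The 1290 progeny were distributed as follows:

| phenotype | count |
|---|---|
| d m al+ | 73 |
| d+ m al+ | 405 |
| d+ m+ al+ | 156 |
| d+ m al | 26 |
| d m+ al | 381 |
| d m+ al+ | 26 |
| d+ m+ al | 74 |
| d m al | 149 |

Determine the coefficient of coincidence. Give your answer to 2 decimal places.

0.94

The two most frequent reciprocal classes, d+ m al+ and d m+ al, are the parental types, so the F1 was d+ m al+ / d m+ al.
The two rarest classes, d+ m al and d m+ al+, are the double crossovers. Comparing them with the parentals, only the al allele has switched, so al is the middle locus and the order is m – al – d.
m–al: (305 + 52)/1290 = 0.2767; al–d: (147 + 52)/1290 = 0.1543.
Expected DCO frequency = 0.2767 × 0.1543 ≈ 0.04269; observed = 52/1290 ≈ 0.04031.
Coefficient of coincidence = 0.04031/0.04269 ≈ 0.94.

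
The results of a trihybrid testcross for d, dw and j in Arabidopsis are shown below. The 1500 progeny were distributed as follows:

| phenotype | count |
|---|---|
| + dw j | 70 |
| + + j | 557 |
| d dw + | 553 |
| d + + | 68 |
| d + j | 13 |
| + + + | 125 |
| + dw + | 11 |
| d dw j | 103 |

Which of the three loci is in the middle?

d

The two most frequent reciprocal classes, d dw + and + + j, are the parental types, so the F1 was d dw + / + + j.
The two rarest classes, + dw + and d + j, are the double crossovers. Comparing them with the parentals, only the d allele has switched, so d is the middle locus and the order is j – d – dw.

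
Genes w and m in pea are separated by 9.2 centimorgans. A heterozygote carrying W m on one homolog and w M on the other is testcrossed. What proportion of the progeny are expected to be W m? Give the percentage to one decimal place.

A map distance of 9.2 centimorgans corresponds to a recombination frequency of 0.092.
The F1 is W m / w M, so W m is a parental gamete class with expected frequency (1 − r)/2 = 0.908/2 = 0.4540.
That is 0.4540 = 45.4% of the progeny.

45.4%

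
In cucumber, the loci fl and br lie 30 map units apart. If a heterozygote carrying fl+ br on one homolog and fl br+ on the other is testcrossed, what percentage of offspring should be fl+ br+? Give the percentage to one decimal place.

A map distance of 30 map units corresponds to a recombination frequency of 0.300.
The F1 is fl+ br / fl br+, so fl+ br+ is a recombinant gamete class with expected frequency r/2 = 0.300/2 = 0.1500.
That is 0.1500 = 15.0% of the progeny.

15.0%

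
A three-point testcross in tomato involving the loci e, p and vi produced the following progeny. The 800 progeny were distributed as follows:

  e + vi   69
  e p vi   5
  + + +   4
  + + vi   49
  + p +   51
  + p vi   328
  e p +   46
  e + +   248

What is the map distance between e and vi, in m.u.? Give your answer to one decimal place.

The two most frequent reciprocal classes, e + + and + p vi, are the parental types, so the F1 was e + + / + p vi.
The two rarest classes, + + + and e p vi, are the double crossovers. Comparing them with the parentals, only the e allele has switched, so e is the middle locus and the order is p – e – vi.
Crossovers in the e–vi interval produce the single-crossover classes e + vi and + p + (69 + 51 = 120) plus the double crossovers (9).
RF(e–vi) = (120 + 9) / 800 = 129/800 = 0.1613 → 16.1 m.u.

16.1 m.u.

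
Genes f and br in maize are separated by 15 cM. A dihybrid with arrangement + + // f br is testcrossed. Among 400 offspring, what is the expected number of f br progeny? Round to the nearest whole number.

170

A map distance of 15 cM corresponds to a recombination frequency of 0.150.
The F1 is + + / f br, so f br is a parental gamete class with expected frequency (1 − r)/2 = 0.850/2 = 0.4250.
Expected number = 0.4250 × 400 = 170.00 ≈ 170.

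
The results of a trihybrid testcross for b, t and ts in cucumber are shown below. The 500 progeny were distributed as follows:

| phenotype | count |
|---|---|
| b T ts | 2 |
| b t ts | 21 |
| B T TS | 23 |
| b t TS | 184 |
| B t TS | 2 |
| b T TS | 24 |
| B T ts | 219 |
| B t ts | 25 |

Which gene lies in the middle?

b

The two most frequent reciprocal classes, B T ts and b t TS, are the parental types, so the F1 was B T ts / b t TS.
The two rarest classes, b T ts and B t TS, are the double crossovers. Comparing them with the parentals, only the b allele has switched, so b is the middle locus and the order is t – b – ts.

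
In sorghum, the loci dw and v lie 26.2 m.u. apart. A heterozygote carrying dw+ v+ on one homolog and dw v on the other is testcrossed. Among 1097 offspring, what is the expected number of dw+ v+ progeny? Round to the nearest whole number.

A map distance of 26.2 m.u. corresponds to a recombination frequency of 0.262.
The F1 is dw+ v+ / dw v, so dw+ v+ is a parental gamete class with expected frequency (1 − r)/2 = 0.738/2 = 0.3690.
Expected number = 0.3690 × 1097 = 404.79 ≈ 405.

405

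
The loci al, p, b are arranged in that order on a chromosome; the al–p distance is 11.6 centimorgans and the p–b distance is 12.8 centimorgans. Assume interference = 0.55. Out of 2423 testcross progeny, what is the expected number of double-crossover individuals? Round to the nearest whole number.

16

Map distances give recombination frequencies of 0.116 and 0.128 for the two intervals.
With interference 0.55 (so coincidence = 0.45), expected double-crossover frequency = 0.116 × 0.128 × 0.45 = 0.00668.
Expected number = 0.00668 × 2423 = 16.19 ≈ 16.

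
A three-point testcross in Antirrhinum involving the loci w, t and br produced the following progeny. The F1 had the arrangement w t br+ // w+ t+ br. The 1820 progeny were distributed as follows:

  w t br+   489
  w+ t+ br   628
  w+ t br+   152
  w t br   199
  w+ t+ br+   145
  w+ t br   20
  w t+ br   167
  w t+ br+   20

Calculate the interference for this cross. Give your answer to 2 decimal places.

0.47

The two rarest classes, w t+ br+ and w+ t br, are the double crossovers. Comparing them with the parentals, only the t allele has switched, so t is the middle locus and the order is w – t – br.
w–t: (319 + 40)/1820 = 0.1973; t–br: (344 + 40)/1820 = 0.2110.
Expected DCO frequency = 0.1973 × 0.2110 ≈ 0.04163; observed = 40/1820 ≈ 0.02198.
Coefficient of coincidence = 0.02198/0.04163 ≈ 0.53; interference = 1 − 0.53 = 0.47.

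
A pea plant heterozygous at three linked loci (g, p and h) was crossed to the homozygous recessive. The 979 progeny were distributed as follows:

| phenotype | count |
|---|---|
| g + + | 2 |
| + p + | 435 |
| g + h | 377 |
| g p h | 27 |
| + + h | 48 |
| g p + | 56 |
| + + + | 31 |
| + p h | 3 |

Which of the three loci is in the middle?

The two most frequent reciprocal classes, + p + and g + h, are the parental types, so the F1 was + p + / g + h.
The two rarest classes, + p h and g + +, are the double crossovers. Comparing them with the parentals, only the h allele has switched, so h is the middle locus and the order is g – h – p.

h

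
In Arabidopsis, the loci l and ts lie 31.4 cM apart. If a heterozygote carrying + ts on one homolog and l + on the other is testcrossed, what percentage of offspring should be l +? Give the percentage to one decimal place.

34.3%

A map distance of 31.4 cM corresponds to a recombination frequency of 0.314.
The F1 is + ts / l +, so l + is a parental gamete class with expected frequency (1 − r)/2 = 0.686/2 = 0.3430.
That is 0.3430 = 34.3% of the progeny.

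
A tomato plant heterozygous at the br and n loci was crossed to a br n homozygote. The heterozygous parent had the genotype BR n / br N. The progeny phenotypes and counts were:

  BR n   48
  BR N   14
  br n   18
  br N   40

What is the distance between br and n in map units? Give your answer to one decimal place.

The recombinant classes are BR N and br n: 14 + 18 = 32.
Recombination frequency = 32/120 = 0.2667 ≈ 26.7%, i.e. 26.7 map units.

26.7 map units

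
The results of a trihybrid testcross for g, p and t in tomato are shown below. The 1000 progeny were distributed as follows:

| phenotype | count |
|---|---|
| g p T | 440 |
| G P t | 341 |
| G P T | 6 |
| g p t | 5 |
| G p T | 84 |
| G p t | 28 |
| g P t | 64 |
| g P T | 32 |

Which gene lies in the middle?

The two most frequent reciprocal classes, g p T and G P t, are the parental types, so the F1 was g p T / G P t.
The two rarest classes, g p t and G P T, are the double crossovers. Comparing them with the parentals, only the t allele has switched, so t is the middle locus and the order is g – t – p.

t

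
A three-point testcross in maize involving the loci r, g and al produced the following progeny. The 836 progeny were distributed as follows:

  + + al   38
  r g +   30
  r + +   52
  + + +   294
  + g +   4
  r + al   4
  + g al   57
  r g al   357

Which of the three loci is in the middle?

g

The two most frequent reciprocal classes, + + + and r g al, are the parental types, so the F1 was + + + / r g al.
The two rarest classes, + g + and r + al, are the double crossovers. Comparing them with the parentals, only the g allele has switched, so g is the middle locus and the order is al – g – r.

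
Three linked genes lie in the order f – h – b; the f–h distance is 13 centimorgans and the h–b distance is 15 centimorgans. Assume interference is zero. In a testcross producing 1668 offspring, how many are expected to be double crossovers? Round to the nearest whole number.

Map distances give recombination frequencies of 0.130 and 0.150 for the two intervals.
With no interference, expected double-crossover frequency = 0.130 × 0.150 = 0.01950.
Expected number = 0.01950 × 1668 = 32.53 ≈ 33.

33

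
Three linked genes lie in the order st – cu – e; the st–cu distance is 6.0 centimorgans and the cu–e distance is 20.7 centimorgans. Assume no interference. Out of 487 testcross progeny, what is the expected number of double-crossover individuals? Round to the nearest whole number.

Map distances give recombination frequencies of 0.060 and 0.207 for the two intervals.
With no interference, expected double-crossover frequency = 0.060 × 0.207 = 0.01242.
Expected number = 0.01242 × 487 = 6.05 ≈ 6.

6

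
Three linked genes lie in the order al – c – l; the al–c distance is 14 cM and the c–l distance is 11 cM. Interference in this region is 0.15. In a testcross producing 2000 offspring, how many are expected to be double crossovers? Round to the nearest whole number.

26

Map distances give recombination frequencies of 0.140 and 0.110 for the two intervals.
With interference 0.15 (so coincidence = 0.85), expected double-crossover frequency = 0.140 × 0.110 × 0.85 = 0.01309.
Expected number = 0.01309 × 2000 = 26.18 ≈ 26.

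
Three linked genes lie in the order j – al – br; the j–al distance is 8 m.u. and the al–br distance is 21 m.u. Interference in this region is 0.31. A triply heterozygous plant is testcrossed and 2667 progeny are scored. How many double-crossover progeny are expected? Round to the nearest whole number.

31

Map distances give recombination frequencies of 0.080 and 0.210 for the two intervals.
With interference 0.31 (so coincidence = 0.69), expected double-crossover frequency = 0.080 × 0.210 × 0.69 = 0.01159.
Expected number = 0.01159 × 2667 = 30.92 ≈ 31.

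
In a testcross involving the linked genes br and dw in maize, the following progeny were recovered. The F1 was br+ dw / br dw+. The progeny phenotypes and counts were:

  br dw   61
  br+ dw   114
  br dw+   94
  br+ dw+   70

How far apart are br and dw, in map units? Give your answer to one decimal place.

The recombinant classes are br+ dw+ and br dw: 70 + 61 = 131.
Recombination frequency = 131/339 = 0.3864 ≈ 38.6%, i.e. 38.6 map units.

38.6 map units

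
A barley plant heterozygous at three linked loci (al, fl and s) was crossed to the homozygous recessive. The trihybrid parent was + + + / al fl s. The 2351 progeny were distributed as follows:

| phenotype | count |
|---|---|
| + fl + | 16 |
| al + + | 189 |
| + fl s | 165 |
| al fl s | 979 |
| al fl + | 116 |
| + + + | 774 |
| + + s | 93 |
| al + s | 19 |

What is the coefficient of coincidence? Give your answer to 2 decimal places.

0.87

The two rarest classes, + fl + and al + s, are the double crossovers. Comparing them with the parentals, only the fl allele has switched, so fl is the middle locus and the order is s – fl – al.
s–fl: (209 + 35)/2351 = 0.1038; fl–al: (354 + 35)/2351 = 0.1655.
Expected DCO frequency = 0.1038 × 0.1655 ≈ 0.01718; observed = 35/2351 ≈ 0.01489.
Coefficient of coincidence = 0.01489/0.01718 ≈ 0.87.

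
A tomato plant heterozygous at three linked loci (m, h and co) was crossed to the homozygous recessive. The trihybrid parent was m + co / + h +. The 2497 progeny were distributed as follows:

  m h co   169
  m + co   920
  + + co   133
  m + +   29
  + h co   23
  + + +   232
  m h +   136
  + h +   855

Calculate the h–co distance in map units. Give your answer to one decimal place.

The two rarest classes, m + + and + h co, are the double crossovers. Comparing them with the parentals, only the co allele has switched, so co is the middle locus and the order is m – co – h.
Crossovers in the co–h interval produce the single-crossover classes m h co and + + + (169 + 232 = 401) plus the double crossovers (52).
RF(co–h) = (401 + 52) / 2497 = 453/2497 = 0.1814 → 18.1 map units.

18.1 map units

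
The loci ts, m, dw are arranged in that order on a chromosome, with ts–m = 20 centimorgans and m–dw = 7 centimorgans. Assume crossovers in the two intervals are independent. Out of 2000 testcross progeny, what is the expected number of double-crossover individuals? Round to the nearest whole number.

28

Map distances give recombination frequencies of 0.200 and 0.070 for the two intervals.
With no interference, expected double-crossover frequency = 0.200 × 0.070 = 0.01400.
Expected number = 0.01400 × 2000 = 28.00 ≈ 28.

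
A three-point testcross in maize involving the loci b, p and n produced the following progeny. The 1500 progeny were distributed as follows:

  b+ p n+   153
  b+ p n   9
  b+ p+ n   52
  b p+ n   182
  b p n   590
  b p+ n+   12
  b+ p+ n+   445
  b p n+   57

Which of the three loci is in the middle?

b

The two most frequent reciprocal classes, b p n and b+ p+ n+, are the parental types, so the F1 was b p n / b+ p+ n+.
The two rarest classes, b+ p n and b p+ n+, are the double crossovers. Comparing them with the parentals, only the b allele has switched, so b is the middle locus and the order is p – b – n.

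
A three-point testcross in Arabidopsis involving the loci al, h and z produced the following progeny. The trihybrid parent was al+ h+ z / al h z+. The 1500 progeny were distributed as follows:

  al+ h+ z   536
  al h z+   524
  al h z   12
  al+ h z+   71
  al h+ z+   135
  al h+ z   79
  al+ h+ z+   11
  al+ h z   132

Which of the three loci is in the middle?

z

The two rarest classes, al+ h+ z+ and al h z, are the double crossovers. Comparing them with the parentals, only the z allele has switched, so z is the middle locus and the order is h – z – al.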